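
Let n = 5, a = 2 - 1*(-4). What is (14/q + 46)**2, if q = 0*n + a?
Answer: 21025/9 ≈ 2336.1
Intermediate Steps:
a = 6 (a = 2 + 4 = 6)
q = 6 (q = 0*5 + 6 = 0 + 6 = 6)
(14/q + 46)**2 = (14/6 + 46)**2 = (14*(1/6) + 46)**2 = (7/3 + 46)**2 = (145/3)**2 = 21025/9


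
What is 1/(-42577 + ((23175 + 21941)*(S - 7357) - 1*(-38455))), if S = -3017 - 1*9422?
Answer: -1/893120458 ≈ -1.1197e-9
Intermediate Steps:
S = -12439 (S = -3017 - 9422 = -12439)
1/(-42577 + ((23175 + 21941)*(S - 7357) - 1*(-38455))) = 1/(-42577 + ((23175 + 21941)*(-12439 - 7357) - 1*(-38455))) = 1/(-42577 + (45116*(-19796) + 38455)) = 1/(-42577 + (-893116336 + 38455)) = 1/(-42577 - 893077881) = 1/(-893120458) = -1/893120458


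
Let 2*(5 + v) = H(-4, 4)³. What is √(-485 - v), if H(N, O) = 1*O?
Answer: 16*I*√2 ≈ 22.627*I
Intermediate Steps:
H(N, O) = O
v = 27 (v = -5 + (½)*4³ = -5 + (½)*64 = -5 + 32 = 27)
√(-485 - v) = √(-485 - 1*27) = √(-485 - 27) = √(-512) = 16*I*√2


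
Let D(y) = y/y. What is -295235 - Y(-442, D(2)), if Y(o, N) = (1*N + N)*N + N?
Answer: -295238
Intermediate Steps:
D(y) = 1
Y(o, N) = N + 2*N**2 (Y(o, N) = (N + N)*N + N = (2*N)*N + N = 2*N**2 + N = N + 2*N**2)
-295235 - Y(-442, D(2)) = -295235 - (1 + 2*1) = -295235 - (1 + 2) = -295235 - 3 = -295238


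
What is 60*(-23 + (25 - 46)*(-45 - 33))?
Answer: 96900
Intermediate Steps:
60*(-23 + (25 - 46)*(-45 - 33)) = 60*(-23 - 21*(-78)) = 60*(-23 + 1638) = 60*1615 = 96900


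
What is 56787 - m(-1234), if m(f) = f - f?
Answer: 56787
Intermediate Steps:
m(f) = 0
56787 - m(-1234) = 56787 - 1*0 = 56787 + 0 = 56787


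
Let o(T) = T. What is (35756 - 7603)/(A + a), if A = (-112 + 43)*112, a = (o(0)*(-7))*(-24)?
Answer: -28153/7728 ≈ -3.6430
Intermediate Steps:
a = 0 (a = (0*(-7))*(-24) = 0*(-24) = 0)
A = -7728 (A = -69*112 = -7728)
(35756 - 7603)/(A + a) = (35756 - 7603)/(-7728 + 0) = 28153/(-7728) = 28153*(-1/7728) = -28153/7728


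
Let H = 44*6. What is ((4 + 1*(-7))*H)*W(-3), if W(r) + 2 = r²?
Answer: -5544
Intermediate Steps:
W(r) = -2 + r²
H = 264
((4 + 1*(-7))*H)*W(-3) = ((4 + 1*(-7))*264)*(-2 + (-3)²) = ((4 - 7)*264)*(-2 + 9) = -3*264*7 = -792*7 = -5544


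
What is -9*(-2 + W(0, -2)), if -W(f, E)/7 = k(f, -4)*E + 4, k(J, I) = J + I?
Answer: 774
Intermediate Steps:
k(J, I) = I + J
W(f, E) = -28 - 7*E*(-4 + f) (W(f, E) = -7*((-4 + f)*E + 4) = -7*(E*(-4 + f) + 4) = -7*(4 + E*(-4 + f)) = -28 - 7*E*(-4 + f))
-9*(-2 + W(0, -2)) = -9*(-2 + (-28 - 7*(-2)*(-4 + 0))) = -9*(-2 + (-28 - 7*(-2)*(-4))) = -9*(-2 + (-28 - 56)) = -9*(-2 - 84) = -9*(-86) = 774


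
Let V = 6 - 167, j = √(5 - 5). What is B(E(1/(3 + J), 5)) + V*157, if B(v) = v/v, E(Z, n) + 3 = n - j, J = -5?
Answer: -25276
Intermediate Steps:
j = 0 (j = √0 = 0)
E(Z, n) = -3 + n (E(Z, n) = -3 + (n - 1*0) = -3 + (n + 0) = -3 + n)
B(v) = 1
V = -161
B(E(1/(3 + J), 5)) + V*157 = 1 - 161*157 = 1 - 25277 = -25276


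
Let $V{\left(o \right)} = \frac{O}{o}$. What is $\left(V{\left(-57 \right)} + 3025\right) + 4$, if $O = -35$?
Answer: $\frac{172688}{57} \approx 3029.6$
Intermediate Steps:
$V{\left(o \right)} = - \frac{35}{o}$
$\left(V{\left(-57 \right)} + 3025\right) + 4 = \left(- \frac{35}{-57} + 3025\right) + 4 = \left(\left(-35\right) \left(- \frac{1}{57}\right) + 3025\right) + 4 = \left(\frac{35}{57} + 3025\right) + 4 = \frac{172460}{57} + 4 = \frac{172688}{57}$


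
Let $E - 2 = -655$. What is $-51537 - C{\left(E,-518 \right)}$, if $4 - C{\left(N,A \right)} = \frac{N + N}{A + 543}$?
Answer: $- \frac{1289831}{25} \approx -51593.0$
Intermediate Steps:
$E = -653$ ($E = 2 - 655 = -653$)
$C{\left(N,A \right)} = 4 - \frac{2 N}{543 + A}$ ($C{\left(N,A \right)} = 4 - \frac{N + N}{A + 543} = 4 - \frac{2 N}{543 + A}$)
$-51537 - C{\left(E,-518 \right)} = -51537 - \frac{2 \left(1086 - -653 + 2 \left(-518\right)\right)}{543 - 518} = -51537 - \frac{2 \left(1086 + 653 - 1036\right)}{25} = -51537 - 2 \cdot \frac{1}{25} \cdot 703 = -51537 - \frac{1406}{25} = - \frac{1289831}{25}$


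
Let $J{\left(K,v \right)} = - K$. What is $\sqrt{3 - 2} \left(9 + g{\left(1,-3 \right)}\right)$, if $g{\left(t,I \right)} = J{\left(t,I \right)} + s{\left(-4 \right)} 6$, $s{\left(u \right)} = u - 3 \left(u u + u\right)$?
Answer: $-232$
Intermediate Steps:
$s{\left(u \right)} = - 3 u^{2} - 2 u$ ($s{\left(u \right)} = u - 3 \left(u^{2} + u\right) = u - 3 \left(u + u^{2}\right) = u - \left(3 u + 3 u^{2}\right) = - 3 u^{2} - 2 u$)
$g{\left(t,I \right)} = -240 - t$ ($g{\left(t,I \right)} = - t + \left(-1\right) \left(-4\right) \left(2 + 3 \left(-4\right)\right) 6 = - t + \left(-1\right) \left(-4\right) \left(2 - 12\right) 6 = - t + \left(-1\right) \left(-4\right) \left(-10\right) 6 = - t - 240 = -240 - t$)
$\sqrt{3 - 2} \left(9 + g{\left(1,-3 \right)}\right) = \sqrt{3 - 2} \left(9 - 241\right) = \sqrt{1} \left(9 - 241\right) = 1 \left(9 - 241\right) = 1 \left(-232\right) = -232$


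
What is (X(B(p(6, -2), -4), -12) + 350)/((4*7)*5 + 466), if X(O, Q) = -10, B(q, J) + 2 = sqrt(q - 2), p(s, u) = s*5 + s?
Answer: 170/303 ≈ 0.56106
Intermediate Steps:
p(s, u) = 6*s (p(s, u) = 5*s + s = 6*s)
B(q, J) = -2 + sqrt(-2 + q) (B(q, J) = -2 + sqrt(q - 2) = -2 + sqrt(-2 + q))
(X(B(p(6, -2), -4), -12) + 350)/((4*7)*5 + 466) = (-10 + 350)/((4*7)*5 + 466) = 340/(28*5 + 466) = 340/(140 + 466) = 340/606 = 340*(1/606) = 170/303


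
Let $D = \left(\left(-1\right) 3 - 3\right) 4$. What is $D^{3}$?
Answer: $-13824$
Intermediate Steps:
$D = -24$ ($D = \left(-3 - 3\right) 4 = \left(-6\right) 4 = -24$)
$D^{3} = \left(-24\right)^{3} = -13824$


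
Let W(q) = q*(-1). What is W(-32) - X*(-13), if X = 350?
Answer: 4582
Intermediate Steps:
W(q) = -q
W(-32) - X*(-13) = -1*(-32) - 350*(-13) = 32 - 1*(-4550) = 32 + 4550 = 4582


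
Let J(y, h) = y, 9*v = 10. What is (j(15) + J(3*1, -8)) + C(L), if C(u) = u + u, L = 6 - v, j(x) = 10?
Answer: 205/9 ≈ 22.778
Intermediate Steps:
v = 10/9 (v = (⅑)*10 = 10/9 ≈ 1.1111)
L = 44/9 (L = 6 - 1*10/9 = 6 - 10/9 = 44/9 ≈ 4.8889)
C(u) = 2*u
(j(15) + J(3*1, -8)) + C(L) = (10 + 3*1) + 2*(44/9) = (10 + 3) + 88/9 = 13 + 88/9 = 205/9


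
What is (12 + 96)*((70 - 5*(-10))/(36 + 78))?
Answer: 2160/19 ≈ 113.68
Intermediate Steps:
(12 + 96)*((70 - 5*(-10))/(36 + 78)) = 108*((70 + 50)/114) = 108*(120*(1/114)) = 108*(20/19) = 2160/19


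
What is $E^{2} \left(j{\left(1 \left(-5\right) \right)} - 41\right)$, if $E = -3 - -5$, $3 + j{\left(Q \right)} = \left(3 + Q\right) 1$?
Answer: $-184$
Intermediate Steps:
$j{\left(Q \right)} = Q$ ($j{\left(Q \right)} = -3 + \left(3 + Q\right) 1 = -3 + \left(3 + Q\right) = Q$)
$E = 2$ ($E = -3 + 5 = 2$)
$E^{2} \left(j{\left(1 \left(-5\right) \right)} - 41\right) = 2^{2} \left(1 \left(-5\right) - 41\right) = 4 \left(-5 - 41\right) = 4 \left(-46\right) = -184$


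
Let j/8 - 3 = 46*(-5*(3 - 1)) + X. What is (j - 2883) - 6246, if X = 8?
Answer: -12721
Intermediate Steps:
j = -3592 (j = 24 + 8*(46*(-5*(3 - 1)) + 8) = 24 + 8*(46*(-5*2) + 8) = 24 + 8*(46*(-10) + 8) = 24 + 8*(-460 + 8) = 24 + 8*(-452) = 24 - 3616 = -3592)
(j - 2883) - 6246 = (-3592 - 2883) - 6246 = -6475 - 6246 = -12721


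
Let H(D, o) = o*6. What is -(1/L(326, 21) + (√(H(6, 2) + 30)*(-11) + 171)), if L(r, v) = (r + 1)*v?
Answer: -1174258/6867 + 11*√42 ≈ -99.712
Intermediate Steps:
L(r, v) = v*(1 + r) (L(r, v) = (1 + r)*v = v*(1 + r))
H(D, o) = 6*o
-(1/L(326, 21) + (√(H(6, 2) + 30)*(-11) + 171)) = -(1/(21*(1 + 326)) + (√(6*2 + 30)*(-11) + 171)) = -(1/(21*327) + (√(12 + 30)*(-11) + 171)) = -(1/6867 + (√42*(-11) + 171)) = -(1/6867 + (-11*√42 + 171)) = -(1/6867 + (171 - 11*√42)) = -(1174258/6867 - 11*√42) = -1174258/6867 + 11*√42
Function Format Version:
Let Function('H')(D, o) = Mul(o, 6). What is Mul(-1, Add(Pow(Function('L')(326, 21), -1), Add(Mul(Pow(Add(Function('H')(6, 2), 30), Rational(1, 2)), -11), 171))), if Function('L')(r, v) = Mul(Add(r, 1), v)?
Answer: Add(Rational(-1174258, 6867), Mul(11, Pow(42, Rational(1, 2)))) ≈ -99.712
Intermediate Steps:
Function('L')(r, v) = Mul(v, Add(1, r)) (Function('L')(r, v) = Mul(Add(1, r), v) = Mul(v, Add(1, r)))
Function('H')(D, o) = Mul(6, o)
Mul(-1, Add(Pow(Function('L')(326, 21), -1), Add(Mul(Pow(Add(Function('H')(6, 2), 30), Rational(1, 2)), -11), 171))) = Mul(-1, Add(Pow(Mul(21, Add(1, 326)), -1), Add(Mul(Pow(Add(Mul(6, 2), 30), Rational(1, 2)), -11), 171))) = Mul(-1, Add(Pow(Mul(21, 327), -1), Add(Mul(Pow(Add(12, 30), Rational(1, 2)), -11), 171))) = Mul(-1, Add(Pow(6867, -1), Add(Mul(Pow(42, Rational(1, 2)), -11), 171))) = Mul(-1, Add(Rational(1, 6867), Add(Mul(-11, Pow(42, Rational(1, 2))), 171))) = Mul(-1, Add(Rational(1, 6867), Add(171, Mul(-11, Pow(42, Rational(1, 2)))))) = Mul(-1, Add(Rational(1174258, 6867), Mul(-11, Pow(42, Rational(1, 2))))) = Add(Rational(-1174258, 6867), Mul(11, Pow(42, Rational(1, 2))))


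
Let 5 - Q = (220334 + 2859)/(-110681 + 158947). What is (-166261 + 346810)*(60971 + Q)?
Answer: 531327617728227/48266 ≈ 1.1008e+10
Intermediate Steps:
Q = 18137/48266 (Q = 5 - (220334 + 2859)/(-110681 + 158947) = 5 - 223193/48266 = 18137/48266 ≈ 0.37577)
(-166261 + 346810)*(60971 + Q) = (-166261 + 346810)*(60971 + 18137/48266) = 180549*(2942844423/48266) = 531327617728227/48266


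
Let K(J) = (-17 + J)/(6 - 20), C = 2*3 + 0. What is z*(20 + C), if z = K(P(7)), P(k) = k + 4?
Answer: 78/7 ≈ 11.143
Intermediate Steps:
P(k) = 4 + k
C = 6 (C = 6 + 0 = 6)
K(J) = 17/14 - J/14 (K(J) = (-17 + J)/(-14) = (-17 + J)*(-1/14) = 17/14 - J/14)
z = 3/7 (z = 17/14 - (4 + 7)/14 = 17/14 - 1/14*11 = 17/14 - 11/14 = 3/7 ≈ 0.42857)
z*(20 + C) = 3*(20 + 6)/7 = (3/7)*26 = 78/7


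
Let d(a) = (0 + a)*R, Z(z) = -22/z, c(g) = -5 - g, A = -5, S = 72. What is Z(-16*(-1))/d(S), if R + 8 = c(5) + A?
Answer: 11/13248 ≈ 0.00083031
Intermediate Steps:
R = -23 (R = -8 + ((-5 - 1*5) - 5) = -8 + ((-5 - 5) - 5) = -8 + (-10 - 5) = -8 - 15 = -23)
d(a) = -23*a (d(a) = (0 + a)*(-23) = a*(-23) = -23*a)
Z(-16*(-1))/d(S) = (-22/((-16*(-1))))/((-23*72)) = -22/16/(-1656) = -22*1/16*(-1/1656) = -11/8*(-1/1656) = 11/13248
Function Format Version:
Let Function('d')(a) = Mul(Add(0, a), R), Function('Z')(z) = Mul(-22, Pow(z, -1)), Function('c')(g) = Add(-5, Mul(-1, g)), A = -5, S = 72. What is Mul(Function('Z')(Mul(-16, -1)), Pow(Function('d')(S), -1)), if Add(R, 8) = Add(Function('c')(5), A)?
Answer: Rational(11, 13248) ≈ 0.00083031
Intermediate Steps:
R = -23 (R = Add(-8, Add(Add(-5, Mul(-1, 5)), -5)) = Add(-8, Add(Add(-5, -5), -5)) = Add(-8, Add(-10, -5)) = Add(-8, -15) = -23)
Function('d')(a) = Mul(-23, a) (Function('d')(a) = Mul(Add(0, a), -23) = Mul(a, -23) = Mul(-23, a))
Mul(Function('Z')(Mul(-16, -1)), Pow(Function('d')(S), -1)) = Mul(Mul(-22, Pow(Mul(-16, -1), -1)), Pow(Mul(-23, 72), -1)) = Mul(Mul(-22, Pow(16, -1)), Pow(-1656, -1)) = Mul(Mul(-22, Rational(1, 16)), Rational(-1, 1656)) = Mul(Rational(-11, 8), Rational(-1, 1656)) = Rational(11, 13248)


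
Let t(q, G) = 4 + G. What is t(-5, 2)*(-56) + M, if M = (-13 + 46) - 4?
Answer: -307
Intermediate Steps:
M = 29 (M = 33 - 4 = 29)
t(-5, 2)*(-56) + M = (4 + 2)*(-56) + 29 = 6*(-56) + 29 = -336 + 29 = -307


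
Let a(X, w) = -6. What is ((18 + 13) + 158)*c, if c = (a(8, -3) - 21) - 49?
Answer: -14364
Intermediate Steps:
c = -76 (c = (-6 - 21) - 49 = -27 - 49 = -76)
((18 + 13) + 158)*c = ((18 + 13) + 158)*(-76) = (31 + 158)*(-76) = 189*(-76) = -14364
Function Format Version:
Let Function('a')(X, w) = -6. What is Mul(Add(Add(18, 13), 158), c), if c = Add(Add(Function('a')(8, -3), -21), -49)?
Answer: -14364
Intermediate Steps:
c = -76 (c = Add(Add(-6, -21), -49) = Add(-27, -49) = -76)
Mul(Add(Add(18, 13), 158), c) = Mul(Add(Add(18, 13), 158), -76) = Mul(Add(31, 158), -76) = Mul(189, -76) = -14364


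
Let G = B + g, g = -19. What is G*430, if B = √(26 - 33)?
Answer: -8170 + 430*I*√7 ≈ -8170.0 + 1137.7*I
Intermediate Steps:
B = I*√7 (B = √(-7) = I*√7 ≈ 2.6458*I)
G = -19 + I*√7 (G = I*√7 - 19 = -19 + I*√7 ≈ -19.0 + 2.6458*I)
G*430 = (-19 + I*√7)*430 = -8170 + 430*I*√7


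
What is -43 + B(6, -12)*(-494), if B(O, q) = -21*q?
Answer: -124531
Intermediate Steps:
-43 + B(6, -12)*(-494) = -43 - 21*(-12)*(-494) = -43 + 252*(-494) = -43 - 124488 = -124531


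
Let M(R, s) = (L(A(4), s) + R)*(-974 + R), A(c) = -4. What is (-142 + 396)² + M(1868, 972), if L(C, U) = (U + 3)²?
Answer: 851593258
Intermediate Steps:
L(C, U) = (3 + U)²
M(R, s) = (-974 + R)*(R + (3 + s)²) (M(R, s) = ((3 + s)² + R)*(-974 + R) = (R + (3 + s)²)*(-974 + R) = (-974 + R)*(R + (3 + s)²))
(-142 + 396)² + M(1868, 972) = (-142 + 396)² + (1868² - 974*1868 - 974*(3 + 972)² + 1868*(3 + 972)²) = 254² + (3489424 - 1819432 - 974*975² + 1868*975²) = 64516 + (3489424 - 1819432 - 974*950625 + 1868*950625) = 64516 + (3489424 - 1819432 - 925908750 + 1775767500) = 64516 + 851528742 = 851593258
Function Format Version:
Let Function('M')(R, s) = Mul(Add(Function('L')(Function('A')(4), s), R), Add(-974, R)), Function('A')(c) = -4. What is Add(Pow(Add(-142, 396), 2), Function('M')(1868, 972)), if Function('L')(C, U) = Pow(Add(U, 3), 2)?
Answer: 851593258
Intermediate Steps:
Function('L')(C, U) = Pow(Add(3, U), 2)
Function('M')(R, s) = Mul(Add(-974, R), Add(R, Pow(Add(3, s), 2))) (Function('M')(R, s) = Mul(Add(Pow(Add(3, s), 2), R), Add(-974, R)) = Mul(Add(R, Pow(Add(3, s), 2)), Add(-974, R)) = Mul(Add(-974, R), Add(R, Pow(Add(3, s), 2))))
Add(Pow(Add(-142, 396), 2), Function('M')(1868, 972)) = Add(Pow(Add(-142, 396), 2), Add(Pow(1868, 2), Mul(-974, 1868), Mul(-974, Pow(Add(3, 972), 2)), Mul(1868, Pow(Add(3, 972), 2)))) = Add(Pow(254, 2), Add(3489424, -1819432, Mul(-974, Pow(975, 2)), Mul(1868, Pow(975, 2)))) = Add(64516, Add(3489424, -1819432, Mul(-974, 950625), Mul(1868, 950625))) = Add(64516, Add(3489424, -1819432, -925908750, 1775767500)) = Add(64516, 851528742) = 851593258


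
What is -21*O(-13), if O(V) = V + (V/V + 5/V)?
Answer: 3381/13 ≈ 260.08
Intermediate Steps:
O(V) = 1 + V + 5/V (O(V) = V + (1 + 5/V) = 1 + V + 5/V)
-21*O(-13) = -21*(1 - 13 + 5/(-13)) = -21*(1 - 13 + 5*(-1/13)) = -21*(1 - 13 - 5/13) = -21*(-161/13) = 3381/13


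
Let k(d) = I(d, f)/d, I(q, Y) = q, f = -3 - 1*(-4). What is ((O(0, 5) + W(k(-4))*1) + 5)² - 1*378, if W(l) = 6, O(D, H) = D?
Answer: -257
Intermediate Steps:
f = 1 (f = -3 + 4 = 1)
k(d) = 1 (k(d) = d/d = 1)
((O(0, 5) + W(k(-4))*1) + 5)² - 1*378 = ((0 + 6*1) + 5)² - 1*378 = ((0 + 6) + 5)² - 378 = (6 + 5)² - 378 = 11² - 378 = 121 - 378 = -257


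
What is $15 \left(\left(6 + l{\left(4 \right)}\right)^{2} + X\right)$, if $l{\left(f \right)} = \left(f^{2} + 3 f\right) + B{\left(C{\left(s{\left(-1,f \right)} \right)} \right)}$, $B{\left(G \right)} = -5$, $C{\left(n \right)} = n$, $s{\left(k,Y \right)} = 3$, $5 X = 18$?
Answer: $12669$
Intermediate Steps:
$X = \frac{18}{5}$ ($X = \frac{1}{5} \cdot 18 = \frac{18}{5} \approx 3.6$)
$l{\left(f \right)} = -5 + f^{2} + 3 f$ ($l{\left(f \right)} = \left(f^{2} + 3 f\right) - 5 = -5 + f^{2} + 3 f$)
$15 \left(\left(6 + l{\left(4 \right)}\right)^{2} + X\right) = 15 \left(\left(6 + \left(-5 + 4^{2} + 3 \cdot 4\right)\right)^{2} + \frac{18}{5}\right) = 15 \left(\left(6 + \left(-5 + 16 + 12\right)\right)^{2} + \frac{18}{5}\right) = 15 \left(\left(6 + 23\right)^{2} + \frac{18}{5}\right) = 15 \left(29^{2} + \frac{18}{5}\right) = 15 \left(841 + \frac{18}{5}\right) = 15 \cdot \frac{4223}{5} = 12669$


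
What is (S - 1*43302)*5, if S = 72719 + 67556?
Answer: 484865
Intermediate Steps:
S = 140275
(S - 1*43302)*5 = (140275 - 1*43302)*5 = (140275 - 43302)*5 = 96973*5 = 484865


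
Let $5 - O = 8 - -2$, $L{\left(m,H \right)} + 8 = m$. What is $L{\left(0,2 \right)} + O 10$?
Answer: $-58$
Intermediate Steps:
$L{\left(m,H \right)} = -8 + m$
$O = -5$ ($O = 5 - \left(8 - -2\right) = 5 - \left(8 + 2\right) = 5 - 10 = -5$)
$L{\left(0,2 \right)} + O 10 = \left(-8 + 0\right) - 50 = -8 - 50 = -58$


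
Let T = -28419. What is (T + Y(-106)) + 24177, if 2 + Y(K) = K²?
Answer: 6992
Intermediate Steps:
Y(K) = -2 + K²
(T + Y(-106)) + 24177 = (-28419 + (-2 + (-106)²)) + 24177 = (-28419 + (-2 + 11236)) + 24177 = (-28419 + 11234) + 24177 = -17185 + 24177 = 6992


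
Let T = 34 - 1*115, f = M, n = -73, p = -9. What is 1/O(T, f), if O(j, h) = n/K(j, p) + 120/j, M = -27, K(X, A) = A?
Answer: 27/179 ≈ 0.15084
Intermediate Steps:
f = -27
T = -81 (T = 34 - 115 = -81)
O(j, h) = 73/9 + 120/j (O(j, h) = -73/(-9) + 120/j = -73*(-⅑) + 120/j = 73/9 + 120/j)
1/O(T, f) = 1/(73/9 + 120/(-81)) = 1/(73/9 + 120*(-1/81)) = 1/(73/9 - 40/27) = 1/(179/27) = 27/179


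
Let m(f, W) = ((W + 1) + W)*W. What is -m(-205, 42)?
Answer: -3570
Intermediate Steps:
m(f, W) = W*(1 + 2*W) (m(f, W) = ((1 + W) + W)*W = (1 + 2*W)*W = W*(1 + 2*W))
-m(-205, 42) = -42*(1 + 2*42) = -42*(1 + 84) = -42*85 = -1*3570 = -3570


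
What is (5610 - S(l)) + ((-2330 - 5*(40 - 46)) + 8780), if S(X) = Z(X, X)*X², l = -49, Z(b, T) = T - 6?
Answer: 144145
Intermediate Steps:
Z(b, T) = -6 + T
S(X) = X²*(-6 + X) (S(X) = (-6 + X)*X² = X²*(-6 + X))
(5610 - S(l)) + ((-2330 - 5*(40 - 46)) + 8780) = (5610 - (-49)²*(-6 - 49)) + ((-2330 - 5*(40 - 46)) + 8780) = (5610 - 2401*(-55)) + ((-2330 - 5*(-6)) + 8780) = (5610 - 1*(-132055)) + ((-2330 + 30) + 8780) = (5610 + 132055) + (-2300 + 8780) = 137665 + 6480 = 144145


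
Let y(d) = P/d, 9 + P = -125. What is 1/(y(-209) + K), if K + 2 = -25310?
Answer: -209/5290074 ≈ -3.9508e-5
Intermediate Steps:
P = -134 (P = -9 - 125 = -134)
K = -25312 (K = -2 - 25310 = -25312)
y(d) = -134/d
1/(y(-209) + K) = 1/(-134/(-209) - 25312) = 1/(-134*(-1/209) - 25312) = 1/(134/209 - 25312) = 1/(-5290074/209) = -209/5290074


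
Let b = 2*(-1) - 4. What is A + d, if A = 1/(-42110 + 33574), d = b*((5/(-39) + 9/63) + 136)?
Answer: -633917595/776776 ≈ -816.09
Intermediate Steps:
b = -6 (b = -2 - 4 = -6)
d = -74264/91 (d = -6*((5/(-39) + 9/63) + 136) = -6*((5*(-1/39) + 9*(1/63)) + 136) = -6*((-5/39 + 1/7) + 136) = -6*(4/273 + 136) = -6*37132/273 = -74264/91 ≈ -816.09)
A = -1/8536 (A = 1/(-8536) = -1/8536 ≈ -0.00011715)
A + d = -1/8536 - 74264/91 = -633917595/776776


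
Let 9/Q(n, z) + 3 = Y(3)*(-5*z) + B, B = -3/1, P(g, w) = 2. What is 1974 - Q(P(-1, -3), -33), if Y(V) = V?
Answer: 321759/163 ≈ 1974.0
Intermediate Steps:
B = -3 (B = -3*1 = -3)
Q(n, z) = 9/(-6 - 15*z) (Q(n, z) = 9/(-3 + (3*(-5*z) - 3)) = 9/(-3 + (-15*z - 3)) = 9/(-3 + (-3 - 15*z)) = 9/(-6 - 15*z))
1974 - Q(P(-1, -3), -33) = 1974 - (-3)/(2 + 5*(-33)) = 1974 - (-3)/(2 - 165) = 1974 - (-3)/(-163) = 1974 - (-3)*(-1)/163 = 1974 - 1*3/163 = 1974 - 3/163 = 321759/163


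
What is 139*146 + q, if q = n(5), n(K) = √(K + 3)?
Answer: 20294 + 2*√2 ≈ 20297.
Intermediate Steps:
n(K) = √(3 + K)
q = 2*√2 (q = √(3 + 5) = √8 = 2*√2 ≈ 2.8284)
139*146 + q = 139*146 + 2*√2 = 20294 + 2*√2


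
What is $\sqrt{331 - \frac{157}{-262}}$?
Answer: $\frac{\sqrt{22762298}}{262} \approx 18.21$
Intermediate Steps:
$\sqrt{331 - \frac{157}{-262}} = \sqrt{331 - - \frac{157}{262}} = \sqrt{331 + \frac{157}{262}} = \sqrt{\frac{86879}{262}} = \frac{\sqrt{22762298}}{262}$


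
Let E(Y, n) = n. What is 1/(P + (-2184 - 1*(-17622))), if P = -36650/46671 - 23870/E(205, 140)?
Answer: 93342/1425025685 ≈ 6.5502e-5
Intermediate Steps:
P = -15988111/93342 (P = -36650/46671 - 23870/140 = -36650*1/46671 - 23870*1/140 = -36650/46671 - 341/2 = -15988111/93342 ≈ -171.29)
1/(P + (-2184 - 1*(-17622))) = 1/(-15988111/93342 + (-2184 - 1*(-17622))) = 1/(-15988111/93342 + (-2184 + 17622)) = 1/(-15988111/93342 + 15438) = 1/(1425025685/93342) = 93342/1425025685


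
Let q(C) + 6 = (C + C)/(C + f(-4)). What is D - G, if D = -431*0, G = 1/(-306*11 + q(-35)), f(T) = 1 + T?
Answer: 19/64033 ≈ 0.00029672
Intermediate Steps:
q(C) = -6 + 2*C/(-3 + C) (q(C) = -6 + (C + C)/(C + (1 - 4)) = -6 + (2*C)/(C - 3) = -6 + (2*C)/(-3 + C) = -6 + 2*C/(-3 + C))
G = -19/64033 (G = 1/(-306*11 + 2*(9 - 2*(-35))/(-3 - 35)) = 1/(-3366 + 2*(9 + 70)/(-38)) = 1/(-3366 + 2*(-1/38)*79) = 1/(-3366 - 79/19) = 1/(-64033/19) = -19/64033 ≈ -0.00029672)
D = 0
D - G = 0 - 1*(-19/64033) = 0 + 19/64033 = 19/64033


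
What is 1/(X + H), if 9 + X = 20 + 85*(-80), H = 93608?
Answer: 1/86819 ≈ 1.1518e-5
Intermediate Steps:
X = -6789 (X = -9 + (20 + 85*(-80)) = -9 + (20 - 6800) = -9 - 6780 = -6789)
1/(X + H) = 1/(-6789 + 93608) = 1/86819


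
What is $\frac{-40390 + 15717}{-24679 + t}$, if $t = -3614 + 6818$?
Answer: $\frac{24673}{21475} \approx 1.1489$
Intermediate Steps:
$t = 3204$
$\frac{-40390 + 15717}{-24679 + t} = \frac{-40390 + 15717}{-24679 + 3204} = - \frac{24673}{-21475} = \left(-24673\right) \left(- \frac{1}{21475}\right) = \frac{24673}{21475}$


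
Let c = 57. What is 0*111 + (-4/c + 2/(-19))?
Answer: -10/57 ≈ -0.17544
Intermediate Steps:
0*111 + (-4/c + 2/(-19)) = 0*111 + (-4/57 + 2/(-19)) = 0 + (-4*1/57 + 2*(-1/19)) = 0 + (-4/57 - 2/19) = 0 - 10/57 = -10/57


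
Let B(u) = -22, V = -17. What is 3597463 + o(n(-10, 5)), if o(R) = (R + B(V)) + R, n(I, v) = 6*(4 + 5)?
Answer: 3597549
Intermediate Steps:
n(I, v) = 54 (n(I, v) = 6*9 = 54)
o(R) = -22 + 2*R (o(R) = (R - 22) + R = (-22 + R) + R = -22 + 2*R)
3597463 + o(n(-10, 5)) = 3597463 + (-22 + 2*54) = 3597463 + (-22 + 108) = 3597463 + 86 = 3597549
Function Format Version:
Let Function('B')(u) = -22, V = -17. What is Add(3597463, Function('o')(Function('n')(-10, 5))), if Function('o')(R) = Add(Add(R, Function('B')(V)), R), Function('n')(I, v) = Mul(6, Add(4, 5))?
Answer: 3597549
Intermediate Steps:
Function('n')(I, v) = 54 (Function('n')(I, v) = Mul(6, 9) = 54)
Function('o')(R) = Add(-22, Mul(2, R)) (Function('o')(R) = Add(Add(R, -22), R) = Add(Add(-22, R), R) = Add(-22, Mul(2, R)))
Add(3597463, Function('o')(Function('n')(-10, 5))) = Add(3597463, Add(-22, Mul(2, 54))) = Add(3597463, Add(-22, 108)) = Add(3597463, 86) = 3597549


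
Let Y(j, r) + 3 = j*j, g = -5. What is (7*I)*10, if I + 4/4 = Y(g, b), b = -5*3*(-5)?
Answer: 1470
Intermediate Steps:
b = 75 (b = -15*(-5) = 75)
Y(j, r) = -3 + j**2 (Y(j, r) = -3 + j*j = -3 + j**2)
I = 21 (I = -1 + (-3 + (-5)**2) = -1 + (-3 + 25) = -1 + 22 = 21)
(7*I)*10 = (7*21)*10 = 147*10 = 1470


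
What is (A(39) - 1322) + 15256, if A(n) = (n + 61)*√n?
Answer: 13934 + 100*√39 ≈ 14559.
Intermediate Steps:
A(n) = √n*(61 + n) (A(n) = (61 + n)*√n = √n*(61 + n))
(A(39) - 1322) + 15256 = (√39*(61 + 39) - 1322) + 15256 = (√39*100 - 1322) + 15256 = (100*√39 - 1322) + 15256 = (-1322 + 100*√39) + 15256 = 13934 + 100*√39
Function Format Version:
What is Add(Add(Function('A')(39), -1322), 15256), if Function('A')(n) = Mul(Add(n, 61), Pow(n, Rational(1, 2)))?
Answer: Add(13934, Mul(100, Pow(39, Rational(1, 2)))) ≈ 14559.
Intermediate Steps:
Function('A')(n) = Mul(Pow(n, Rational(1, 2)), Add(61, n)) (Function('A')(n) = Mul(Add(61, n), Pow(n, Rational(1, 2))) = Mul(Pow(n, Rational(1, 2)), Add(61, n)))
Add(Add(Function('A')(39), -1322), 15256) = Add(Add(Mul(Pow(39, Rational(1, 2)), Add(61, 39)), -1322), 15256) = Add(Add(Mul(Pow(39, Rational(1, 2)), 100), -1322), 15256) = Add(Add(Mul(100, Pow(39, Rational(1, 2))), -1322), 15256) = Add(Add(-1322, Mul(100, Pow(39, Rational(1, 2)))), 15256) = Add(13934, Mul(100, Pow(39, Rational(1, 2))))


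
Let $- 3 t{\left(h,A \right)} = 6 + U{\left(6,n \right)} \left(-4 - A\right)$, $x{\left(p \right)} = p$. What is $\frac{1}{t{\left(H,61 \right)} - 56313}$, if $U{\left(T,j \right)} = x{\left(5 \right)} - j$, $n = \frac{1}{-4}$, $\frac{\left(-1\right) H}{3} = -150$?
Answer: $- \frac{4}{224805} \approx -1.7793 \cdot 10^{-5}$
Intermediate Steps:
$H = 450$ ($H = \left(-3\right) \left(-150\right) = 450$)
$n = - \frac{1}{4} \approx -0.25$
$U{\left(T,j \right)} = 5 - j$
$t{\left(h,A \right)} = 5 + \frac{7 A}{4}$ ($t{\left(h,A \right)} = - \frac{6 + \left(5 - - \frac{1}{4}\right) \left(-4 - A\right)}{3} = - \frac{6 + \left(5 + \frac{1}{4}\right) \left(-4 - A\right)}{3} = - \frac{6 + \frac{21 \left(-4 - A\right)}{4}}{3} = - \frac{6 - \left(21 + \frac{21 A}{4}\right)}{3} = - \frac{-15 - \frac{21 A}{4}}{3} = 5 + \frac{7 A}{4}$)
$\frac{1}{t{\left(H,61 \right)} - 56313} = \frac{1}{\left(5 + \frac{7}{4} \cdot 61\right) - 56313} = \frac{1}{\left(5 + \frac{427}{4}\right) - 56313} = \frac{1}{\frac{447}{4} - 56313} = \frac{1}{- \frac{224805}{4}} = - \frac{4}{224805}$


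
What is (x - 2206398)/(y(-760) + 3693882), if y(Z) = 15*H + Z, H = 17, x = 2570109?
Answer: 363711/3693377 ≈ 0.098477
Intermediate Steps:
y(Z) = 255 + Z (y(Z) = 15*17 + Z = 255 + Z)
(x - 2206398)/(y(-760) + 3693882) = (2570109 - 2206398)/((255 - 760) + 3693882) = 363711/(-505 + 3693882) = 363711/3693377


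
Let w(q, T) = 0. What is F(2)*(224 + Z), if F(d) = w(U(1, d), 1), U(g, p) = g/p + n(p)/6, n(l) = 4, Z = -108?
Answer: 0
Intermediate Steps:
U(g, p) = ⅔ + g/p (U(g, p) = g/p + 4/6 = g/p + 4*(⅙) = g/p + ⅔ = ⅔ + g/p)
F(d) = 0
F(2)*(224 + Z) = 0*(224 - 108) = 0*116 = 0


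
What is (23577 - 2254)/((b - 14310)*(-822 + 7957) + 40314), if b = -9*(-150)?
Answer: -21323/92429286 ≈ -0.00023070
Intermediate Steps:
b = 1350
(23577 - 2254)/((b - 14310)*(-822 + 7957) + 40314) = (23577 - 2254)/((1350 - 14310)*(-822 + 7957) + 40314) = 21323/(-12960*7135 + 40314) = 21323/(-92469600 + 40314) = 21323/(-92429286) = 21323*(-1/92429286) = -21323/92429286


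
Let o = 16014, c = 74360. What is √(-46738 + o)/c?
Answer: I*√7681/37180 ≈ 0.0023572*I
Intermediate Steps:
√(-46738 + o)/c = √(-46738 + 16014)/74360 = √(-30724)*(1/74360) = (2*I*√7681)*(1/74360) = I*√7681/37180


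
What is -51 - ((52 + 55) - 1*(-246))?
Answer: -404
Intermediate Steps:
-51 - ((52 + 55) - 1*(-246)) = -51 - (107 + 246) = -51 - 1*353 = -51 - 353 = -404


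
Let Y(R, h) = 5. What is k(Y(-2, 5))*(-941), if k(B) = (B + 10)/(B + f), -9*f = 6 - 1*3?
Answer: -42345/14 ≈ -3024.6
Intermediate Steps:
f = -⅓ (f = -(6 - 1*3)/9 = -(6 - 3)/9 = -⅑*3 = -⅓ ≈ -0.33333)
k(B) = (10 + B)/(-⅓ + B) (k(B) = (B + 10)/(B - ⅓) = (10 + B)/(-⅓ + B))
k(Y(-2, 5))*(-941) = (3*(10 + 5)/(-1 + 3*5))*(-941) = (3*15/(-1 + 15))*(-941) = (3*15/14)*(-941) = (3*(1/14)*15)*(-941) = (45/14)*(-941) = -42345/14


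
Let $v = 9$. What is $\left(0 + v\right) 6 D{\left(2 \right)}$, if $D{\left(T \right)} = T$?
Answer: $108$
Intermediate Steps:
$\left(0 + v\right) 6 D{\left(2 \right)} = \left(0 + 9\right) 6 \cdot 2 = 9 \cdot 6 \cdot 2 = 54 \cdot 2 = 108$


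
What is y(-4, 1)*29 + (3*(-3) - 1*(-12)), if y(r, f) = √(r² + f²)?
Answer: 3 + 29*√17 ≈ 122.57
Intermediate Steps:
y(r, f) = √(f² + r²)
y(-4, 1)*29 + (3*(-3) - 1*(-12)) = √(1² + (-4)²)*29 + (3*(-3) - 1*(-12)) = √(1 + 16)*29 + (-9 + 12) = √17*29 + 3 = 29*√17 + 3 = 3 + 29*√17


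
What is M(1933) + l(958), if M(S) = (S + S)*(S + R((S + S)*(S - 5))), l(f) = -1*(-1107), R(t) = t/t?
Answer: 7477951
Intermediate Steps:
R(t) = 1
l(f) = 1107
M(S) = 2*S*(1 + S) (M(S) = (S + S)*(S + 1) = (2*S)*(1 + S) = 2*S*(1 + S))
M(1933) + l(958) = 2*1933*(1 + 1933) + 1107 = 2*1933*1934 + 1107 = 7476844 + 1107 = 7477951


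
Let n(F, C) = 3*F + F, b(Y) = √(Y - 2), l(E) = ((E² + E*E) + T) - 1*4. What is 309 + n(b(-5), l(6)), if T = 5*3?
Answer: 309 + 4*I*√7 ≈ 309.0 + 10.583*I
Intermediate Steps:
T = 15
l(E) = 11 + 2*E² (l(E) = ((E² + E*E) + 15) - 1*4 = ((E² + E²) + 15) - 4 = (2*E² + 15) - 4 = (15 + 2*E²) - 4 = 11 + 2*E²)
b(Y) = √(-2 + Y)
n(F, C) = 4*F
309 + n(b(-5), l(6)) = 309 + 4*√(-2 - 5) = 309 + 4*√(-7) = 309 + 4*(I*√7) = 309 + 4*I*√7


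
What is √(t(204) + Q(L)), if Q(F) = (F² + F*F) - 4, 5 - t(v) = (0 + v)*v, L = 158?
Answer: √8313 ≈ 91.176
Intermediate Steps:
t(v) = 5 - v² (t(v) = 5 - (0 + v)*v = 5 - v*v = 5 - v²)
Q(F) = -4 + 2*F² (Q(F) = (F² + F²) - 4 = 2*F² - 4 = -4 + 2*F²)
√(t(204) + Q(L)) = √((5 - 1*204²) + (-4 + 2*158²)) = √((5 - 1*41616) + (-4 + 2*24964)) = √((5 - 41616) + (-4 + 49928)) = √(-41611 + 49924) = √8313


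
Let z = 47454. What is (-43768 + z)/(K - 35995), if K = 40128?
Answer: 3686/4133 ≈ 0.89185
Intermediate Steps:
(-43768 + z)/(K - 35995) = (-43768 + 47454)/(40128 - 35995) = 3686/4133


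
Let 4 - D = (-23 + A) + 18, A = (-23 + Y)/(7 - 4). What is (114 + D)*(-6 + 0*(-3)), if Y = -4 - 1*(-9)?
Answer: -774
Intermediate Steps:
Y = 5 (Y = -4 + 9 = 5)
A = -6 (A = (-23 + 5)/(7 - 4) = -18/3 = -18*1/3 = -6)
D = 15 (D = 4 - ((-23 - 6) + 18) = 4 - (-29 + 18) = 4 - 1*(-11) = 4 + 11 = 15)
(114 + D)*(-6 + 0*(-3)) = (114 + 15)*(-6 + 0*(-3)) = 129*(-6 + 0) = 129*(-6) = -774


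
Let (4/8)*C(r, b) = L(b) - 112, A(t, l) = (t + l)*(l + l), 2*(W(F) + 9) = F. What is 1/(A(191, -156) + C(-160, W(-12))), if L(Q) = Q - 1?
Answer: -1/11176 ≈ -8.9477e-5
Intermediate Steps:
L(Q) = -1 + Q
W(F) = -9 + F/2
A(t, l) = 2*l*(l + t) (A(t, l) = (l + t)*(2*l) = 2*l*(l + t))
C(r, b) = -226 + 2*b (C(r, b) = 2*((-1 + b) - 112) = 2*(-113 + b) = -226 + 2*b)
1/(A(191, -156) + C(-160, W(-12))) = 1/(2*(-156)*(-156 + 191) + (-226 + 2*(-9 + (1/2)*(-12)))) = 1/(2*(-156)*35 + (-226 + 2*(-9 - 6))) = 1/(-10920 + (-226 + 2*(-15))) = 1/(-10920 + (-226 - 30)) = 1/(-10920 - 256) = 1/(-11176) = -1/11176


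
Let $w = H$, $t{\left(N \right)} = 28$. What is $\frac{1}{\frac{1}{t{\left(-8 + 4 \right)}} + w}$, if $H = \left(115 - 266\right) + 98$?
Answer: $- \frac{28}{1483} \approx -0.018881$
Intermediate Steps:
$H = -53$ ($H = -151 + 98 = -53$)
$w = -53$
$\frac{1}{\frac{1}{t{\left(-8 + 4 \right)}} + w} = \frac{1}{\frac{1}{28} - 53} = \frac{1}{- \frac{1483}{28}} = - \frac{28}{1483}$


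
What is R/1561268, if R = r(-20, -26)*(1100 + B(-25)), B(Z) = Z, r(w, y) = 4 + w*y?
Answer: 140825/390317 ≈ 0.36080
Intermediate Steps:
R = 563300 (R = (4 - 20*(-26))*(1100 - 25) = (4 + 520)*1075 = 524*1075 = 563300)
R/1561268 = 563300/1561268 = 563300*(1/1561268) = 140825/390317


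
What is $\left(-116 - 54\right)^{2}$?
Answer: $28900$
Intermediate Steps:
$\left(-116 - 54\right)^{2} = \left(-170\right)^{2} = 28900$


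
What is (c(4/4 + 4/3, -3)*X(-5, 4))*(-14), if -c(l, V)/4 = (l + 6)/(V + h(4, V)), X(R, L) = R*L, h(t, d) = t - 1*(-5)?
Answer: -14000/9 ≈ -1555.6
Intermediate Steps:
h(t, d) = 5 + t (h(t, d) = t + 5 = 5 + t)
X(R, L) = L*R
c(l, V) = -4*(6 + l)/(9 + V) (c(l, V) = -4*(l + 6)/(V + (5 + 4)) = -4*(6 + l)/(V + 9) = -4*(6 + l)/(9 + V))
(c(4/4 + 4/3, -3)*X(-5, 4))*(-14) = ((4*(-6 - (4/4 + 4/3))/(9 - 3))*(4*(-5)))*(-14) = ((4*(-6 - (4*(¼) + 4*(⅓)))/6)*(-20))*(-14) = ((4*(⅙)*(-6 - (1 + 4/3)))*(-20))*(-14) = ((4*(⅙)*(-6 - 1*7/3))*(-20))*(-14) = ((4*(⅙)*(-6 - 7/3))*(-20))*(-14) = ((4*(⅙)*(-25/3))*(-20))*(-14) = -50/9*(-20)*(-14) = (1000/9)*(-14) = -14000/9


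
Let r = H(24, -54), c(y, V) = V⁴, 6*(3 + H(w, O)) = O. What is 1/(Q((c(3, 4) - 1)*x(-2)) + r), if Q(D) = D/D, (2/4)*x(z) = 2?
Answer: -1/11 ≈ -0.090909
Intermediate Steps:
H(w, O) = -3 + O/6
x(z) = 4 (x(z) = 2*2 = 4)
Q(D) = 1
r = -12 (r = -3 + (⅙)*(-54) = -3 - 9 = -12)
1/(Q((c(3, 4) - 1)*x(-2)) + r) = 1/(1 - 12) = 1/(-11) = -1/11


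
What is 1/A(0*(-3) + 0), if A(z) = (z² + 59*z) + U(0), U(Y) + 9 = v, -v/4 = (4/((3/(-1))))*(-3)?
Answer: -1/25 ≈ -0.040000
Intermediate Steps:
v = -16 (v = -4*4/((3/(-1)))*(-3) = -4*4/((3*(-1)))*(-3) = -4*4/(-3)*(-3) = -4*4*(-⅓)*(-3) = -(-16)*(-3)/3 = -4*4 = -16)
U(Y) = -25 (U(Y) = -9 - 16 = -25)
A(z) = -25 + z² + 59*z (A(z) = (z² + 59*z) - 25 = -25 + z² + 59*z)
1/A(0*(-3) + 0) = 1/(-25 + (0*(-3) + 0)² + 59*(0*(-3) + 0)) = 1/(-25 + (0 + 0)² + 59*(0 + 0)) = 1/(-25 + 0² + 59*0) = 1/(-25 + 0 + 0) = 1/(-25) = -1/25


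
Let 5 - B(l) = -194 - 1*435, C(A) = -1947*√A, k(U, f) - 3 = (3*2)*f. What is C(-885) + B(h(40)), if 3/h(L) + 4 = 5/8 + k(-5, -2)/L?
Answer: 634 - 1947*I*√885 ≈ 634.0 - 57921.0*I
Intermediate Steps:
k(U, f) = 3 + 6*f (k(U, f) = 3 + (3*2)*f = 3 + 6*f)
h(L) = 3/(-27/8 - 9/L) (h(L) = 3/(-4 + (5/8 + (3 + 6*(-2))/L)) = 3/(-4 + (5*(⅛) + (3 - 12)/L)) = 3/(-4 + (5/8 - 9/L)) = 3/(-27/8 - 9/L))
B(l) = 634 (B(l) = 5 - (-194 - 1*435) = 5 - (-194 - 435) = 5 - 1*(-629) = 5 + 629 = 634)
C(-885) + B(h(40)) = -1947*I*√885 + 634 = 634 - 1947*I*√885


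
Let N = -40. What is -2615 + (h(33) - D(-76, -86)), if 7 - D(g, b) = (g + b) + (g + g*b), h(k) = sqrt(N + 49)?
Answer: 3679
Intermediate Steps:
h(k) = 3 (h(k) = sqrt(-40 + 49) = sqrt(9) = 3)
D(g, b) = 7 - b - 2*g - b*g (D(g, b) = 7 - ((g + b) + (g + g*b)) = 7 - ((b + g) + (g + b*g)) = 7 - (b + 2*g + b*g) = 7 + (-b - 2*g - b*g) = 7 - b - 2*g - b*g)
-2615 + (h(33) - D(-76, -86)) = -2615 + (3 - (7 - 1*(-86) - 2*(-76) - 1*(-86)*(-76))) = -2615 + (3 - (7 + 86 + 152 - 6536)) = -2615 + (3 - 1*(-6291)) = -2615 + (3 + 6291) = -2615 + 6294 = 3679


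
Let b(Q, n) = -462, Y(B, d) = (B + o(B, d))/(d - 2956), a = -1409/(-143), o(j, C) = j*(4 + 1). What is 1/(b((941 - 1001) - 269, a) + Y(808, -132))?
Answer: -193/89469 ≈ -0.0021572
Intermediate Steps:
o(j, C) = 5*j (o(j, C) = j*5 = 5*j)
a = 1409/143 (a = -1409*(-1/143) = 1409/143 ≈ 9.8531)
Y(B, d) = 6*B/(-2956 + d) (Y(B, d) = (B + 5*B)/(d - 2956) = (6*B)/(-2956 + d) = 6*B/(-2956 + d))
1/(b((941 - 1001) - 269, a) + Y(808, -132)) = 1/(-462 + 6*808/(-2956 - 132)) = 1/(-462 + 6*808/(-3088)) = 1/(-462 + 6*808*(-1/3088)) = 1/(-462 - 303/193) = 1/(-89469/193) = -193/89469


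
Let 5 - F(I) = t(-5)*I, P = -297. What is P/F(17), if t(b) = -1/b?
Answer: -1485/8 ≈ -185.63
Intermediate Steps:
F(I) = 5 - I/5 (F(I) = 5 - (-1/(-5))*I = 5 - (-1*(-1/5))*I = 5 - I/5)
P/F(17) = -297/(5 - 1/5*17) = -297/(5 - 17/5) = -297/8/5 = -297*5/8 = -1485/8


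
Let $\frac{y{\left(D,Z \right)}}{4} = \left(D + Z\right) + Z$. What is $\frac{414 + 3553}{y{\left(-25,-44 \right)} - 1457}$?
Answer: $- \frac{3967}{1909} \approx -2.0781$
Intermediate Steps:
$y{\left(D,Z \right)} = 4 D + 8 Z$ ($y{\left(D,Z \right)} = 4 \left(\left(D + Z\right) + Z\right) = 4 \left(D + 2 Z\right) = 4 D + 8 Z$)
$\frac{414 + 3553}{y{\left(-25,-44 \right)} - 1457} = \frac{414 + 3553}{\left(4 \left(-25\right) + 8 \left(-44\right)\right) - 1457} = \frac{3967}{\left(-100 - 352\right) - 1457} = \frac{3967}{-452 - 1457} = \frac{3967}{-1909} = 3967 \left(- \frac{1}{1909}\right) = - \frac{3967}{1909}$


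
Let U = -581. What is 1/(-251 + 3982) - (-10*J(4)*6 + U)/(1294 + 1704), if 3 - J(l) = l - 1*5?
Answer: 3066149/11185538 ≈ 0.27412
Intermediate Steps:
J(l) = 8 - l (J(l) = 3 - (l - 1*5) = 3 - (l - 5) = 3 - (-5 + l) = 3 + (5 - l) = 8 - l)
1/(-251 + 3982) - (-10*J(4)*6 + U)/(1294 + 1704) = 1/(-251 + 3982) - (-10*(8 - 1*4)*6 - 581)/(1294 + 1704) = 1/3731 - (-10*(8 - 4)*6 - 581)/2998 = 1/3731 - (-10*4*6 - 581)/2998 = 1/3731 - (-40*6 - 581)/2998 = 1/3731 - (-240 - 581)/2998 = 1/3731 - (-821)/2998 = 1/3731 - 1*(-821/2998) = 1/3731 + 821/2998 = 3066149/11185538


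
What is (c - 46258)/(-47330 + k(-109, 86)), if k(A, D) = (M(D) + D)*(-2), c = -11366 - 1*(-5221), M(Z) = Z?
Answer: 52403/47674 ≈ 1.0992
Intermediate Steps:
c = -6145 (c = -11366 + 5221 = -6145)
k(A, D) = -4*D (k(A, D) = (D + D)*(-2) = (2*D)*(-2) = -4*D)
(c - 46258)/(-47330 + k(-109, 86)) = (-6145 - 46258)/(-47330 - 4*86) = -52403/(-47330 - 344) = -52403/(-47674) = -52403*(-1/47674) = 52403/47674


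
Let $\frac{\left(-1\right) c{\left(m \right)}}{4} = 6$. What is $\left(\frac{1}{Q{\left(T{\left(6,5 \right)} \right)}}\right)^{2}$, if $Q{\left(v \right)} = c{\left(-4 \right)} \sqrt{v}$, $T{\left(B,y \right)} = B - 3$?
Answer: $\frac{1}{1728} \approx 0.0005787$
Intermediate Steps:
$T{\left(B,y \right)} = -3 + B$
$c{\left(m \right)} = -24$ ($c{\left(m \right)} = \left(-4\right) 6 = -24$)
$Q{\left(v \right)} = - 24 \sqrt{v}$
$\left(\frac{1}{Q{\left(T{\left(6,5 \right)} \right)}}\right)^{2} = \left(\frac{1}{\left(-24\right) \sqrt{-3 + 6}}\right)^{2} = \left(\frac{1}{\left(-24\right) \sqrt{3}}\right)^{2} = \left(- \frac{\sqrt{3}}{72}\right)^{2} = \frac{1}{1728}$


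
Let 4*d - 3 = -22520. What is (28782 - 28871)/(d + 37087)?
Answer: -356/125831 ≈ -0.0028292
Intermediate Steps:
d = -22517/4 (d = ¾ + (¼)*(-22520) = ¾ - 5630 = -22517/4 ≈ -5629.3)
(28782 - 28871)/(d + 37087) = (28782 - 28871)/(-22517/4 + 37087) = -89/125831/4 = -89*4/125831 = -356/125831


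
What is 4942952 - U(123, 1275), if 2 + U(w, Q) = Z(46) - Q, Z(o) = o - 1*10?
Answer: 4944193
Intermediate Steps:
Z(o) = -10 + o (Z(o) = o - 10 = -10 + o)
U(w, Q) = 34 - Q (U(w, Q) = -2 + ((-10 + 46) - Q) = -2 + (36 - Q) = 34 - Q)
4942952 - U(123, 1275) = 4942952 - (34 - 1*1275) = 4942952 - (34 - 1275) = 4942952 - 1*(-1241) = 4942952 + 1241 = 4944193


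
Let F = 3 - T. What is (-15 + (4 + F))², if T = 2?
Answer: 100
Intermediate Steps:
F = 1 (F = 3 - 1*2 = 3 - 2 = 1)
(-15 + (4 + F))² = (-15 + (4 + 1))² = (-15 + 5)² = (-10)² = 100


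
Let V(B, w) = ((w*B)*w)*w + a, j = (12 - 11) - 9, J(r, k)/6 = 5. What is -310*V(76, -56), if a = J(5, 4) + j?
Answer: 4137506140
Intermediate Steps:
J(r, k) = 30 (J(r, k) = 6*5 = 30)
j = -8 (j = 1 - 9 = -8)
a = 22 (a = 30 - 8 = 22)
V(B, w) = 22 + B*w³ (V(B, w) = ((w*B)*w)*w + 22 = ((B*w)*w)*w + 22 = (B*w²)*w + 22 = B*w³ + 22 = 22 + B*w³)
-310*V(76, -56) = -310*(22 + 76*(-56)³) = -310*(22 + 76*(-175616)) = -310*(22 - 13346816) = -310*(-13346794) = 4137506140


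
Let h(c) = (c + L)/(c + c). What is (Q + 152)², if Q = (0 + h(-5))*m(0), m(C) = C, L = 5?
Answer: 23104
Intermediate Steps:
h(c) = (5 + c)/(2*c) (h(c) = (c + 5)/(c + c) = (5 + c)/((2*c)) = (5 + c)*(1/(2*c)) = (5 + c)/(2*c))
Q = 0 (Q = (0 + (½)*(5 - 5)/(-5))*0 = (0 + (½)*(-⅕)*0)*0 = (0 + 0)*0 = 0*0 = 0)
(Q + 152)² = (0 + 152)² = 152² = 23104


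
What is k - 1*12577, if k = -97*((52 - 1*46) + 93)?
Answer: -22180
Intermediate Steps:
k = -9603 (k = -97*((52 - 46) + 93) = -97*(6 + 93) = -97*99 = -9603)
k - 1*12577 = -9603 - 1*12577 = -9603 - 12577 = -22180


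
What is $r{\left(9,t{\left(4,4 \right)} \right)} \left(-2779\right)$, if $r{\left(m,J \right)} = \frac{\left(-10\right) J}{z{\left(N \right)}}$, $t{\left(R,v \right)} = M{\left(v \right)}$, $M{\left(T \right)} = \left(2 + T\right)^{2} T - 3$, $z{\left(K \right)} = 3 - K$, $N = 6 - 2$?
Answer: $-3918390$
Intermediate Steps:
$N = 4$ ($N = 6 - 2 = 4$)
$M{\left(T \right)} = -3 + T \left(2 + T\right)^{2}$ ($M{\left(T \right)} = T \left(2 + T\right)^{2} - 3 = -3 + T \left(2 + T\right)^{2}$)
$t{\left(R,v \right)} = -3 + v \left(2 + v\right)^{2}$
$r{\left(m,J \right)} = 10 J$ ($r{\left(m,J \right)} = \frac{\left(-10\right) J}{3 - 4} = \frac{\left(-10\right) J}{-1} = - 10 J \left(-1\right) = 10 J$)
$r{\left(9,t{\left(4,4 \right)} \right)} \left(-2779\right) = 10 \left(-3 + 4 \left(2 + 4\right)^{2}\right) \left(-2779\right) = 10 \left(-3 + 4 \cdot 6^{2}\right) \left(-2779\right) = 10 \left(-3 + 4 \cdot 36\right) \left(-2779\right) = 10 \left(-3 + 144\right) \left(-2779\right) = 10 \cdot 141 \left(-2779\right) = 1410 \left(-2779\right) = -3918390$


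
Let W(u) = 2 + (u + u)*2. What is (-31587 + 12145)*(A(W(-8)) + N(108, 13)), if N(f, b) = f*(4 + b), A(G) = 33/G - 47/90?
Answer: -1604878774/45 ≈ -3.5664e+7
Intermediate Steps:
W(u) = 2 + 4*u (W(u) = 2 + (2*u)*2 = 2 + 4*u)
A(G) = -47/90 + 33/G (A(G) = 33/G - 47*1/90 = 33/G - 47/90 = -47/90 + 33/G)
(-31587 + 12145)*(A(W(-8)) + N(108, 13)) = (-31587 + 12145)*((-47/90 + 33/(2 + 4*(-8))) + 108*(4 + 13)) = -19442*((-47/90 + 33/(2 - 32)) + 108*17) = -19442*((-47/90 + 33/(-30)) + 1836) = -19442*((-47/90 + 33*(-1/30)) + 1836) = -19442*((-47/90 - 11/10) + 1836) = -19442*(-73/45 + 1836) = -19442*82547/45 = -1604878774/45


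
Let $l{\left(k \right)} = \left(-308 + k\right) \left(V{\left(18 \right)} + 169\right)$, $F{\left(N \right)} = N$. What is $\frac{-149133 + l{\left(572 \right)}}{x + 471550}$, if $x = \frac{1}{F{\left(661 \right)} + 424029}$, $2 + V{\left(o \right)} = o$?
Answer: $- \frac{42593434170}{200262569501} \approx -0.21269$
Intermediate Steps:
$V{\left(o \right)} = -2 + o$
$l{\left(k \right)} = -56980 + 185 k$ ($l{\left(k \right)} = \left(-308 + k\right) \left(\left(-2 + 18\right) + 169\right) = \left(-308 + k\right) \left(16 + 169\right) = \left(-308 + k\right) 185 = -56980 + 185 k$)
$x = \frac{1}{424690}$ ($x = \frac{1}{661 + 424029} = \frac{1}{424690} \approx 2.3547 \cdot 10^{-6}$)
$\frac{-149133 + l{\left(572 \right)}}{x + 471550} = \frac{-149133 + \left(-56980 + 185 \cdot 572\right)}{\frac{1}{424690} + 471550} = \frac{-149133 + \left(-56980 + 105820\right)}{\frac{200262569501}{424690}} = \left(-149133 + 48840\right) \frac{424690}{200262569501} = \left(-100293\right) \frac{424690}{200262569501} = - \frac{42593434170}{200262569501}$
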